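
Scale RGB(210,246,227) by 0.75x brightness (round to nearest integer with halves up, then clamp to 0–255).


Multiply each channel by 0.75, round half up, clamp to [0, 255]
R: 210×0.75 = 157.5 → round → 158
G: 246×0.75 = 184.5 → round → 185
B: 227×0.75 = 170.25 → round → 170
= RGB(158, 185, 170)


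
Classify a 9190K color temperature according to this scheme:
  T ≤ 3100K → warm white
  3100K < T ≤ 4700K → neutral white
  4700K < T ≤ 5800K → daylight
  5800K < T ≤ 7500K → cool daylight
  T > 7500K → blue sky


Temperature: 9190K
9190K > 7500K → blue sky
Classification: blue sky


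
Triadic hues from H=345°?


Triadic: equally spaced at 120° intervals
H1 = 345°
H2 = (345 + 120) mod 360 = 105°
H3 = (345 + 240) mod 360 = 225°
Triadic = 345°, 105°, 225°


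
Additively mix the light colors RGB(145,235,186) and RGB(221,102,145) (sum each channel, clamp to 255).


Additive: each channel = min(255, C₁+C₂)
R: 145+221 = 366 → 255
G: 235+102 = 337 → 255
B: 186+145 = 331 → 255
= RGB(255, 255, 255)


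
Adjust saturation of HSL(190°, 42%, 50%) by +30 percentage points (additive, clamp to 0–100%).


Original S = 42%
Adjustment = +30 percentage points
New S = 42 + (30) = 72
Clamp to [0, 100] → 72
= HSL(190°, 72%, 50%)


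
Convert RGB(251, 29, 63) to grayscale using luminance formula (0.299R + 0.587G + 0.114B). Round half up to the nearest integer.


Gray = 0.299×R + 0.587×G + 0.114×B
Gray = 0.299×251 + 0.587×29 + 0.114×63
Gray = 75.049 + 17.023 + 7.182
Gray = 99.254 → round half up → 99
Gray = 99


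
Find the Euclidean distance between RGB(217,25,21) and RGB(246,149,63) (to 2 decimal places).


d = √[(R₁-R₂)² + (G₁-G₂)² + (B₁-B₂)²]
d = √[(217-246)² + (25-149)² + (21-63)²]
d = √[841 + 15376 + 1764]
d = √17981
d ≈ 134.09


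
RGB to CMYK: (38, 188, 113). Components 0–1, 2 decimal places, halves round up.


R'=38/255≈0.1490, G'=188/255≈0.7373, B'=113/255≈0.4431
K = 1 - max(R',G',B') = 1 - 188/255 = 67/255 = 0.26274… → 0.26
(1-R'-K)/(1-K) simplifies to (max-R)/max with max = 188:
C = (188-38)/188 = 150/188 = 0.79787… → 0.80
M = (188-188)/188 = 0/188 = 0 → 0.00
Y = (188-113)/188 = 75/188 = 0.39893… → 0.40
= CMYK(0.80, 0.00, 0.40, 0.26)


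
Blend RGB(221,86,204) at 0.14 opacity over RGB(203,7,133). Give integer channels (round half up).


C = α×F + (1-α)×B, with 1-α = 0.86
R: 0.14×221 + 0.86×203 = 30.94 + 174.58 = 205.52 → 206
G: 0.14×86 + 0.86×7 = 12.04 + 6.02 = 18.06 → 18
B: 0.14×204 + 0.86×133 = 28.56 + 114.38 = 142.94 → 143
= RGB(206, 18, 143)


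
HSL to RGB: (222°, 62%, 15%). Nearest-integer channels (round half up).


H=222°, S=0.62, L=0.15
C = (1-|2L-1|)×S = (1-|-0.70|)×0.62 = 0.186
H' = H/60 = 222/60 ≈ 3.7000; X = C×(1-|H' mod 2 - 1|) = 0.0558
m = L - C/2 = 0.15 - 0.093 = 0.057
Sector ⌊H'⌋ = 3 → (R',G',B') = (0.0, 0.0558, 0.186)
RGB = ((R'+m)×255, (G'+m)×255, (B'+m)×255) = (14.535, 28.764, 61.965)
Round half up → RGB(15, 29, 62)


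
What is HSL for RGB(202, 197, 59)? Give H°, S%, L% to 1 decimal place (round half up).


Normalize: R'=202/255≈0.7922, G'=197/255≈0.7725, B'=59/255≈0.2314
Max=202/255, Min=59/255, Δ=Max-Min=143/255
L = (Max+Min)/2 = (202+59)/510 = 261/510 = 0.51176… → L = 51.2%
L > 0.5 → S = Δ/(2-Max-Min) = 143/(510-202-59) = 143/249 = 0.57429… → S = 57.4%
(the 1/255 factors cancel in S and H, so raw channel differences can be used)
Max is R' → H = 60 × (((G-B)/Δ) mod 6) = 60 × (((197-59)/143) mod 6)
  138/143 = 0.9650…
  H = 60 × 0.9650… = 57.902…° → H = 57.9°
= HSL(57.9°, 57.4%, 51.2%)


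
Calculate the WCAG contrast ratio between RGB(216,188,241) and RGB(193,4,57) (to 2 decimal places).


Linearize each sRGB channel c=v/255: c/12.92 if c ≤ 0.04045 else ((c+0.055)/1.055)^2.4
L = 0.2126×R_lin + 0.7152×G_lin + 0.0722×B_lin
Color 1 (216,188,241):
  R=216: 216/255≈0.8471 > 0.04045 → ((0.8471+0.055)/1.055)^2.4 ≈ 0.68669
  G=188: 188/255≈0.7373 > 0.04045 → ((0.7373+0.055)/1.055)^2.4 ≈ 0.50289
  B=241: 241/255≈0.9451 > 0.04045 → ((0.9451+0.055)/1.055)^2.4 ≈ 0.87962
  L1 = 0.2126×0.68669 + 0.7152×0.50289 + 0.0722×0.87962 ≈ 0.56916
Color 2 (193,4,57):
  R=193: 193/255≈0.7569 > 0.04045 → ((0.7569+0.055)/1.055)^2.4 ≈ 0.53328
  G=4: 4/255≈0.0157 ≤ 0.04045 → 0.0157/12.92 ≈ 0.00121
  B=57: 57/255≈0.2235 > 0.04045 → ((0.2235+0.055)/1.055)^2.4 ≈ 0.04092
  L2 = 0.2126×0.53328 + 0.7152×0.00121 + 0.0722×0.04092 ≈ 0.11720
Lighter = 0.56916, Darker = 0.11720
Ratio = (L_lighter + 0.05) / (L_darker + 0.05)
Ratio = (0.56916 + 0.05) / (0.11720 + 0.05) = 0.61916 / 0.16720 ≈ 3.7032
Ratio ≈ 3.70:1


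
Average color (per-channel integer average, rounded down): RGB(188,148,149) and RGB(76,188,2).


Midpoint: each channel = ⌊(C₁+C₂)/2⌋
R: ⌊(188+76)/2⌋ = 132
G: ⌊(148+188)/2⌋ = 168
B: ⌊(149+2)/2⌋ = 75
= RGB(132, 168, 75)


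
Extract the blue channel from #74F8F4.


Color: #74F8F4
R = 74 = 116
G = F8 = 248
B = F4 = 244
Blue = 244


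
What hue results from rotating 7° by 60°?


New hue = (H + rotation) mod 360
New hue = (7 + 60) mod 360
= 67 mod 360
= 67°


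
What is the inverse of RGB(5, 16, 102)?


Invert: (255-R, 255-G, 255-B)
R: 255-5 = 250
G: 255-16 = 239
B: 255-102 = 153
= RGB(250, 239, 153)


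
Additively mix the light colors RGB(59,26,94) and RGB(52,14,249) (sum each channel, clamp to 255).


Additive: each channel = min(255, C₁+C₂)
R: 59+52 = 111 → 111
G: 26+14 = 40 → 40
B: 94+249 = 343 → 255
= RGB(111, 40, 255)


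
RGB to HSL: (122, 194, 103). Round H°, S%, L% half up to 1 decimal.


Normalize: R'=122/255≈0.4784, G'=194/255≈0.7608, B'=103/255≈0.4039
Max=194/255, Min=103/255, Δ=Max-Min=91/255
L = (Max+Min)/2 = (194+103)/510 = 297/510 = 0.58235… → L = 58.2%
L > 0.5 → S = Δ/(2-Max-Min) = 91/(510-194-103) = 91/213 = 0.42723… → S = 42.7%
(the 1/255 factors cancel in S and H, so raw channel differences can be used)
Max is G' → H = 60 × ((B-R)/Δ + 2) = 60 × ((103-122)/91 + 2)
  -19/91 + 2 = -0.2087… + 2 = 1.7912…
  H = 60 × 1.7912… = 107.472…° → H = 107.5°
= HSL(107.5°, 42.7%, 58.2%)


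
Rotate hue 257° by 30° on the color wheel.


New hue = (H + rotation) mod 360
New hue = (257 + 30) mod 360
= 287 mod 360
= 287°


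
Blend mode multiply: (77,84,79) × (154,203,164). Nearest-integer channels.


Multiply: C = A×B/255, rounded to nearest integer
R: 77×154/255 = 11858/255 ≈ 46.502 → 47
G: 84×203/255 = 17052/255 ≈ 66.871 → 67
B: 79×164/255 = 12956/255 ≈ 50.808 → 51
= RGB(47, 67, 51)


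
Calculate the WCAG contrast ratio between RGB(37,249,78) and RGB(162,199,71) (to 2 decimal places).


Linearize each sRGB channel c=v/255: c/12.92 if c ≤ 0.04045 else ((c+0.055)/1.055)^2.4
L = 0.2126×R_lin + 0.7152×G_lin + 0.0722×B_lin
Color 1 (37,249,78):
  R=37: 37/255≈0.1451 > 0.04045 → ((0.1451+0.055)/1.055)^2.4 ≈ 0.01850
  G=249: 249/255≈0.9765 > 0.04045 → ((0.9765+0.055)/1.055)^2.4 ≈ 0.94731
  B=78: 78/255≈0.3059 > 0.04045 → ((0.3059+0.055)/1.055)^2.4 ≈ 0.07619
  L1 = 0.2126×0.01850 + 0.7152×0.94731 + 0.0722×0.07619 ≈ 0.68695
Color 2 (162,199,71):
  R=162: 162/255≈0.6353 > 0.04045 → ((0.6353+0.055)/1.055)^2.4 ≈ 0.36131
  G=199: 199/255≈0.7804 > 0.04045 → ((0.7804+0.055)/1.055)^2.4 ≈ 0.57112
  B=71: 71/255≈0.2784 > 0.04045 → ((0.2784+0.055)/1.055)^2.4 ≈ 0.06301
  L2 = 0.2126×0.36131 + 0.7152×0.57112 + 0.0722×0.06301 ≈ 0.48983
Lighter = 0.68695, Darker = 0.48983
Ratio = (L_lighter + 0.05) / (L_darker + 0.05)
Ratio = (0.68695 + 0.05) / (0.48983 + 0.05) = 0.73695 / 0.53983 ≈ 1.3651
Ratio ≈ 1.37:1


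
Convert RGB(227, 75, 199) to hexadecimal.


R = 227 → E3 (hex)
G = 75 → 4B (hex)
B = 199 → C7 (hex)
Hex = #E34BC7


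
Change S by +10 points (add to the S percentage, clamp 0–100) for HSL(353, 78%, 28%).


Original S = 78%
Adjustment = +10 percentage points
New S = 78 + (10) = 88
Clamp to [0, 100] → 88
= HSL(353°, 88%, 28%)


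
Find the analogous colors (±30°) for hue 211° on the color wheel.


Base hue: 211°
Left analog: (211 - 30) mod 360 = 181°
Right analog: (211 + 30) mod 360 = 241°
Analogous hues = 181° and 241°


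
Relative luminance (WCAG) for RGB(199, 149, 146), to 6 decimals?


Linearize each channel (sRGB transfer function): c = v/255; c_lin = c/12.92 if c ≤ 0.04045, else ((c+0.055)/1.055)^2.4
  R: 199/255 ≈ 0.780392 > 0.04045 → ((0.780392+0.055)/1.055)^2.4 ≈ 0.571125
  G: 149/255 ≈ 0.584314 > 0.04045 → ((0.584314+0.055)/1.055)^2.4 ≈ 0.300544
  B: 146/255 ≈ 0.572549 > 0.04045 → ((0.572549+0.055)/1.055)^2.4 ≈ 0.287441
R_lin = 0.571125, G_lin = 0.300544, B_lin = 0.287441
L = 0.2126×R + 0.7152×G + 0.0722×B
L = 0.2126×0.571125 + 0.7152×0.300544 + 0.0722×0.287441
L ≈ 0.357123


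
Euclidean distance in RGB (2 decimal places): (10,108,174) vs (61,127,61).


d = √[(R₁-R₂)² + (G₁-G₂)² + (B₁-B₂)²]
d = √[(10-61)² + (108-127)² + (174-61)²]
d = √[2601 + 361 + 12769]
d = √15731
d ≈ 125.42


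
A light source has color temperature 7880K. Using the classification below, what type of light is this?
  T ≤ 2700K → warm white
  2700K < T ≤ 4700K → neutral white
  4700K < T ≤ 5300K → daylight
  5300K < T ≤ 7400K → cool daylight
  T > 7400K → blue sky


Temperature: 7880K
7880K > 7400K → blue sky
Classification: blue sky


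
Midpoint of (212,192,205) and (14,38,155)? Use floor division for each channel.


Midpoint: each channel = ⌊(C₁+C₂)/2⌋
R: ⌊(212+14)/2⌋ = 113
G: ⌊(192+38)/2⌋ = 115
B: ⌊(205+155)/2⌋ = 180
= RGB(113, 115, 180)


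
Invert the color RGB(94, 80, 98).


Invert: (255-R, 255-G, 255-B)
R: 255-94 = 161
G: 255-80 = 175
B: 255-98 = 157
= RGB(161, 175, 157)


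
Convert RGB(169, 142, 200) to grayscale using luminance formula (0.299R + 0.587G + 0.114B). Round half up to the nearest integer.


Gray = 0.299×R + 0.587×G + 0.114×B
Gray = 0.299×169 + 0.587×142 + 0.114×200
Gray = 50.531 + 83.354 + 22.800
Gray = 156.685 → round half up → 157
Gray = 157


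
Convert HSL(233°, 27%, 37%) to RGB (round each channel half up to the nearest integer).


H=233°, S=0.27, L=0.37
C = (1-|2L-1|)×S = (1-|-0.26|)×0.27 = 0.1998
H' = H/60 = 233/60 ≈ 3.8833; X = C×(1-|H' mod 2 - 1|) = 0.02331
m = L - C/2 = 0.37 - 0.0999 = 0.2701
Sector ⌊H'⌋ = 3 → (R',G',B') = (0.0, 0.02331, 0.1998)
RGB = ((R'+m)×255, (G'+m)×255, (B'+m)×255) = (68.8755, 74.81955, 119.8245)
Round half up → RGB(69, 75, 120)


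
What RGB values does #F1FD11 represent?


F1 → 241 (R)
FD → 253 (G)
11 → 17 (B)
= RGB(241, 253, 17)


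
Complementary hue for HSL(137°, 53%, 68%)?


Complement = opposite side of color wheel = hue + 180°
H' = (137 + 180) mod 360 = 317°
S and L unchanged.
= HSL(317°, 53%, 68%)


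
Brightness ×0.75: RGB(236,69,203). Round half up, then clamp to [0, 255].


Multiply each channel by 0.75, round half up, clamp to [0, 255]
R: 236×0.75 = 177
G: 69×0.75 = 51.75 → round → 52
B: 203×0.75 = 152.25 → round → 152
= RGB(177, 52, 152)


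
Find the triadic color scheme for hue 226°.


Triadic: equally spaced at 120° intervals
H1 = 226°
H2 = (226 + 120) mod 360 = 346°
H3 = (226 + 240) mod 360 = 106°
Triadic = 226°, 346°, 106°


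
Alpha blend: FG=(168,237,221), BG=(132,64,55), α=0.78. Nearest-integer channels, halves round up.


C = α×F + (1-α)×B, with 1-α = 0.22
R: 0.78×168 + 0.22×132 = 131.04 + 29.04 = 160.08 → 160
G: 0.78×237 + 0.22×64 = 184.86 + 14.08 = 198.94 → 199
B: 0.78×221 + 0.22×55 = 172.38 + 12.10 = 184.48 → 184
= RGB(160, 199, 184)


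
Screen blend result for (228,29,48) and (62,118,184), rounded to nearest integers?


Screen: C = 255 - (255-A)×(255-B)/255, rounded to nearest integer
R: 255 - (255-228)×(255-62)/255 = 255 - 5211/255 ≈ 255 - 20.435 = 234.565 → 235
G: 255 - (255-29)×(255-118)/255 = 255 - 30962/255 ≈ 255 - 121.420 = 133.580 → 134
B: 255 - (255-48)×(255-184)/255 = 255 - 14697/255 ≈ 255 - 57.635 = 197.365 → 197
= RGB(235, 134, 197)


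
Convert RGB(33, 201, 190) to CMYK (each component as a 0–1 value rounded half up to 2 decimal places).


R'=33/255≈0.1294, G'=201/255≈0.7882, B'=190/255≈0.7451
K = 1 - max(R',G',B') = 1 - 201/255 = 54/255 = 0.21176… → 0.21
(1-R'-K)/(1-K) simplifies to (max-R)/max with max = 201:
C = (201-33)/201 = 168/201 = 0.83582… → 0.84
M = (201-201)/201 = 0/201 = 0 → 0.00
Y = (201-190)/201 = 11/201 = 0.05472… → 0.05
= CMYK(0.84, 0.00, 0.05, 0.21)


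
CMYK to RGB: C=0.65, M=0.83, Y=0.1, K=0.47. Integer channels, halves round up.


R = 255 × (1-C) × (1-K) = 255 × 0.35 × 0.53 = 47.3025 → 47
G = 255 × (1-M) × (1-K) = 255 × 0.17 × 0.53 = 22.9755 → 23
B = 255 × (1-Y) × (1-K) = 255 × 0.90 × 0.53 = 121.635 → 122
= RGB(47, 23, 122)


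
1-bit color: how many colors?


Colors = 2^bits = 2^1
= 2 colors


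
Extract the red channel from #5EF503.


Color: #5EF503
R = 5E = 94
G = F5 = 245
B = 03 = 3
Red = 94


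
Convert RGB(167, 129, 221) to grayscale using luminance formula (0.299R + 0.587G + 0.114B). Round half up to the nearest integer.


Gray = 0.299×R + 0.587×G + 0.114×B
Gray = 0.299×167 + 0.587×129 + 0.114×221
Gray = 49.933 + 75.723 + 25.194
Gray = 150.850 → round half up → 151
Gray = 151


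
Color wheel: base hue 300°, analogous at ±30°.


Base hue: 300°
Left analog: (300 - 30) mod 360 = 270°
Right analog: (300 + 30) mod 360 = 330°
Analogous hues = 270° and 330°


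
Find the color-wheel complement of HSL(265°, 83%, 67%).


Complement = opposite side of color wheel = hue + 180°
H' = (265 + 180) mod 360 = 85°
S and L unchanged.
= HSL(85°, 83%, 67%)


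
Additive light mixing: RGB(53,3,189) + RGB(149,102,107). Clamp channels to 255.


Additive: each channel = min(255, C₁+C₂)
R: 53+149 = 202 → 202
G: 3+102 = 105 → 105
B: 189+107 = 296 → 255
= RGB(202, 105, 255)


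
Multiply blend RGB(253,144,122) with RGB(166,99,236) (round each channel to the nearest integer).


Multiply: C = A×B/255, rounded to nearest integer
R: 253×166/255 = 41998/255 ≈ 164.698 → 165
G: 144×99/255 = 14256/255 ≈ 55.906 → 56
B: 122×236/255 = 28792/255 ≈ 112.910 → 113
= RGB(165, 56, 113)


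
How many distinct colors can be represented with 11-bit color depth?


Colors = 2^bits = 2^11
= 2,048 colors


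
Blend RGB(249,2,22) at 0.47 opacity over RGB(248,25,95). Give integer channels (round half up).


C = α×F + (1-α)×B, with 1-α = 0.53
R: 0.47×249 + 0.53×248 = 117.03 + 131.44 = 248.47 → 248
G: 0.47×2 + 0.53×25 = 0.94 + 13.25 = 14.19 → 14
B: 0.47×22 + 0.53×95 = 10.34 + 50.35 = 60.69 → 61
= RGB(248, 14, 61)


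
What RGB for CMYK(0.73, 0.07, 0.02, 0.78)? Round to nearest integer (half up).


R = 255 × (1-C) × (1-K) = 255 × 0.27 × 0.22 = 15.147 → 15
G = 255 × (1-M) × (1-K) = 255 × 0.93 × 0.22 = 52.173 → 52
B = 255 × (1-Y) × (1-K) = 255 × 0.98 × 0.22 = 54.978 → 55
= RGB(15, 52, 55)


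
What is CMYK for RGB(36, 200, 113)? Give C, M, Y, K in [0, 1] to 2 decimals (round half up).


R'=36/255≈0.1412, G'=200/255≈0.7843, B'=113/255≈0.4431
K = 1 - max(R',G',B') = 1 - 200/255 = 55/255 = 0.21568… → 0.22
(1-R'-K)/(1-K) simplifies to (max-R)/max with max = 200:
C = (200-36)/200 = 164/200 = 0.82 → 0.82
M = (200-200)/200 = 0/200 = 0 → 0.00
Y = (200-113)/200 = 87/200 = 0.435 → 0.44
= CMYK(0.82, 0.00, 0.44, 0.22)


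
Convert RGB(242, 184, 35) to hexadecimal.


R = 242 → F2 (hex)
G = 184 → B8 (hex)
B = 35 → 23 (hex)
Hex = #F2B823


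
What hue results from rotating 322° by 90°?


New hue = (H + rotation) mod 360
New hue = (322 + 90) mod 360
= 412 mod 360
= 52°


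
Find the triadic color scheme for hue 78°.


Triadic: equally spaced at 120° intervals
H1 = 78°
H2 = (78 + 120) mod 360 = 198°
H3 = (78 + 240) mod 360 = 318°
Triadic = 78°, 198°, 318°


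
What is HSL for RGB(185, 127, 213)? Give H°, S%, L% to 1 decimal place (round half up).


Normalize: R'=185/255≈0.7255, G'=127/255≈0.4980, B'=213/255≈0.8353
Max=213/255, Min=127/255, Δ=Max-Min=86/255
L = (Max+Min)/2 = (213+127)/510 = 340/510 = 0.66666… → L = 66.7%
L > 0.5 → S = Δ/(2-Max-Min) = 86/(510-213-127) = 86/170 = 0.50588… → S = 50.6%
(the 1/255 factors cancel in S and H, so raw channel differences can be used)
Max is B' → H = 60 × ((R-G)/Δ + 4) = 60 × ((185-127)/86 + 4)
  58/86 + 4 = 0.6744… + 4 = 4.6744…
  H = 60 × 4.6744… = 280.465…° → H = 280.5°
= HSL(280.5°, 50.6%, 66.7%)


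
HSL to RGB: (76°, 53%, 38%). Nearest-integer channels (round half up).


H=76°, S=0.53, L=0.38
C = (1-|2L-1|)×S = (1-|-0.24|)×0.53 = 0.4028
H' = H/60 = 76/60 ≈ 1.2667; X = C×(1-|H' mod 2 - 1|) ≈ 0.2954
m = L - C/2 = 0.38 - 0.2014 = 0.1786
Sector ⌊H'⌋ = 1 → (R',G',B') = (≈0.2954, 0.4028, 0.0)
RGB = ((R'+m)×255, (G'+m)×255, (B'+m)×255) = (120.8666, 148.257, 45.543)
Round half up → RGB(121, 148, 46)


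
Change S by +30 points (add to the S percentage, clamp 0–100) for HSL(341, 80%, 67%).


Original S = 80%
Adjustment = +30 percentage points
New S = 80 + (30) = 110
Clamp to [0, 100] → 100
= HSL(341°, 100%, 67%)


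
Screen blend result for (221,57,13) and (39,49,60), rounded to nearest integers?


Screen: C = 255 - (255-A)×(255-B)/255, rounded to nearest integer
R: 255 - (255-221)×(255-39)/255 = 255 - 7344/255 ≈ 255 - 28.800 = 226.200 → 226
G: 255 - (255-57)×(255-49)/255 = 255 - 40788/255 ≈ 255 - 159.953 = 95.047 → 95
B: 255 - (255-13)×(255-60)/255 = 255 - 47190/255 ≈ 255 - 185.059 = 69.941 → 70
= RGB(226, 95, 70)


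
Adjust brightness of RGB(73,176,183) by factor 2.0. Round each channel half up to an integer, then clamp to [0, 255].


Multiply each channel by 2.0, round half up, clamp to [0, 255]
R: 73×2.0 = 146
G: 176×2.0 = 352 → clamp → 255
B: 183×2.0 = 366 → clamp → 255
= RGB(146, 255, 255)


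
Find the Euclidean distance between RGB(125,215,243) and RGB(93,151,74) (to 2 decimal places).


d = √[(R₁-R₂)² + (G₁-G₂)² + (B₁-B₂)²]
d = √[(125-93)² + (215-151)² + (243-74)²]
d = √[1024 + 4096 + 28561]
d = √33681
d ≈ 183.52


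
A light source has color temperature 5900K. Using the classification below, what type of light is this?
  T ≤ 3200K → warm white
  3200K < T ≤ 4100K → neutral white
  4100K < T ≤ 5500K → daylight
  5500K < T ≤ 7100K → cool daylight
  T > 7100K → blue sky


Temperature: 5900K
5500K < 5900K ≤ 7100K → cool daylight
Classification: cool daylight


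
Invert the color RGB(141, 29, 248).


Invert: (255-R, 255-G, 255-B)
R: 255-141 = 114
G: 255-29 = 226
B: 255-248 = 7
= RGB(114, 226, 7)


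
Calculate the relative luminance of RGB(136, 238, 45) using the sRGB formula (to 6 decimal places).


Linearize each channel (sRGB transfer function): c = v/255; c_lin = c/12.92 if c ≤ 0.04045, else ((c+0.055)/1.055)^2.4
  R: 136/255 ≈ 0.533333 > 0.04045 → ((0.533333+0.055)/1.055)^2.4 ≈ 0.246201
  G: 238/255 ≈ 0.933333 > 0.04045 → ((0.933333+0.055)/1.055)^2.4 ≈ 0.854993
  B: 45/255 ≈ 0.176471 > 0.04045 → ((0.176471+0.055)/1.055)^2.4 ≈ 0.026241
R_lin = 0.246201, G_lin = 0.854993, B_lin = 0.026241
L = 0.2126×R + 0.7152×G + 0.0722×B
L = 0.2126×0.246201 + 0.7152×0.854993 + 0.0722×0.026241
L ≈ 0.665728


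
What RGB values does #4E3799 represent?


4E → 78 (R)
37 → 55 (G)
99 → 153 (B)
= RGB(78, 55, 153)


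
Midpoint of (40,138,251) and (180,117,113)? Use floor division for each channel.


Midpoint: each channel = ⌊(C₁+C₂)/2⌋
R: ⌊(40+180)/2⌋ = 110
G: ⌊(138+117)/2⌋ = 127
B: ⌊(251+113)/2⌋ = 182
= RGB(110, 127, 182)


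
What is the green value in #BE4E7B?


Color: #BE4E7B
R = BE = 190
G = 4E = 78
B = 7B = 123
Green = 78


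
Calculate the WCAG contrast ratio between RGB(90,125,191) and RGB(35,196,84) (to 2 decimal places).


Linearize each sRGB channel c=v/255: c/12.92 if c ≤ 0.04045 else ((c+0.055)/1.055)^2.4
L = 0.2126×R_lin + 0.7152×G_lin + 0.0722×B_lin
Color 1 (90,125,191):
  R=90: 90/255≈0.3529 > 0.04045 → ((0.3529+0.055)/1.055)^2.4 ≈ 0.10224
  G=125: 125/255≈0.4902 > 0.04045 → ((0.4902+0.055)/1.055)^2.4 ≈ 0.20508
  B=191: 191/255≈0.7490 > 0.04045 → ((0.7490+0.055)/1.055)^2.4 ≈ 0.52100
  L1 = 0.2126×0.10224 + 0.7152×0.20508 + 0.0722×0.52100 ≈ 0.20602
Color 2 (35,196,84):
  R=35: 35/255≈0.1373 > 0.04045 → ((0.1373+0.055)/1.055)^2.4 ≈ 0.01681
  G=196: 196/255≈0.7686 > 0.04045 → ((0.7686+0.055)/1.055)^2.4 ≈ 0.55201
  B=84: 84/255≈0.3294 > 0.04045 → ((0.3294+0.055)/1.055)^2.4 ≈ 0.08866
  L2 = 0.2126×0.01681 + 0.7152×0.55201 + 0.0722×0.08866 ≈ 0.40477
Lighter = 0.40477, Darker = 0.20602
Ratio = (L_lighter + 0.05) / (L_darker + 0.05)
Ratio = (0.40477 + 0.05) / (0.20602 + 0.05) = 0.45477 / 0.25602 ≈ 1.7763
Ratio ≈ 1.78:1


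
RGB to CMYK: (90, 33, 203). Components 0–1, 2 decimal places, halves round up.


R'=90/255≈0.3529, G'=33/255≈0.1294, B'=203/255≈0.7961
K = 1 - max(R',G',B') = 1 - 203/255 = 52/255 = 0.20392… → 0.20
(1-R'-K)/(1-K) simplifies to (max-R)/max with max = 203:
C = (203-90)/203 = 113/203 = 0.55665… → 0.56
M = (203-33)/203 = 170/203 = 0.83743… → 0.84
Y = (203-203)/203 = 0/203 = 0 → 0.00
= CMYK(0.56, 0.84, 0.00, 0.20)


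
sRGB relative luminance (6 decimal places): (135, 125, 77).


Linearize each channel (sRGB transfer function): c = v/255; c_lin = c/12.92 if c ≤ 0.04045, else ((c+0.055)/1.055)^2.4
  R: 135/255 ≈ 0.529412 > 0.04045 → ((0.529412+0.055)/1.055)^2.4 ≈ 0.242281
  G: 125/255 ≈ 0.490196 > 0.04045 → ((0.490196+0.055)/1.055)^2.4 ≈ 0.205079
  B: 77/255 ≈ 0.301961 > 0.04045 → ((0.301961+0.055)/1.055)^2.4 ≈ 0.074214
R_lin = 0.242281, G_lin = 0.205079, B_lin = 0.074214
L = 0.2126×R + 0.7152×G + 0.0722×B
L = 0.2126×0.242281 + 0.7152×0.205079 + 0.0722×0.074214
L ≈ 0.203539


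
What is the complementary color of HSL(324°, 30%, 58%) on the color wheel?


Complement = opposite side of color wheel = hue + 180°
H' = (324 + 180) mod 360 = 144°
S and L unchanged.
= HSL(144°, 30%, 58%)


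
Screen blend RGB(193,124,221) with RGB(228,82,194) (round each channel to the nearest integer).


Screen: C = 255 - (255-A)×(255-B)/255, rounded to nearest integer
R: 255 - (255-193)×(255-228)/255 = 255 - 1674/255 ≈ 255 - 6.565 = 248.435 → 248
G: 255 - (255-124)×(255-82)/255 = 255 - 22663/255 ≈ 255 - 88.875 = 166.125 → 166
B: 255 - (255-221)×(255-194)/255 = 255 - 2074/255 ≈ 255 - 8.133 = 246.867 → 247
= RGB(248, 166, 247)


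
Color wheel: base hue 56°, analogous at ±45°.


Base hue: 56°
Left analog: (56 - 45) mod 360 = 11°
Right analog: (56 + 45) mod 360 = 101°
Analogous hues = 11° and 101°


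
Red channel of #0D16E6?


Color: #0D16E6
R = 0D = 13
G = 16 = 22
B = E6 = 230
Red = 13


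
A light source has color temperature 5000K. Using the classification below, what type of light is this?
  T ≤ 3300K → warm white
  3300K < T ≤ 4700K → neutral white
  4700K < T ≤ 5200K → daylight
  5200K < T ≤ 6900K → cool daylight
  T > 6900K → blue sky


Temperature: 5000K
4700K < 5000K ≤ 5200K → daylight
Classification: daylight


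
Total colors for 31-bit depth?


Colors = 2^bits = 2^31
= 2,147,483,648 colors


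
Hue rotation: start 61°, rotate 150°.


New hue = (H + rotation) mod 360
New hue = (61 + 150) mod 360
= 211 mod 360
= 211°


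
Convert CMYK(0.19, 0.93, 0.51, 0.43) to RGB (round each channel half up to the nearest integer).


R = 255 × (1-C) × (1-K) = 255 × 0.81 × 0.57 = 117.7335 → 118
G = 255 × (1-M) × (1-K) = 255 × 0.07 × 0.57 = 10.1745 → 10
B = 255 × (1-Y) × (1-K) = 255 × 0.49 × 0.57 = 71.2215 → 71
= RGB(118, 10, 71)


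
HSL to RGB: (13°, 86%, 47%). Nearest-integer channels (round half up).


H=13°, S=0.86, L=0.47
C = (1-|2L-1|)×S = (1-|-0.06|)×0.86 = 0.8084
H' = H/60 = 13/60 ≈ 0.2167; X = C×(1-|H' mod 2 - 1|) ≈ 0.1752
m = L - C/2 = 0.47 - 0.4042 = 0.0658
Sector ⌊H'⌋ = 0 → (R',G',B') = (0.8084, ≈0.1752, 0.0)
RGB = ((R'+m)×255, (G'+m)×255, (B'+m)×255) = (222.921, 61.4431, 16.779)
Round half up → RGB(223, 61, 17)


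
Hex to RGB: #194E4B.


19 → 25 (R)
4E → 78 (G)
4B → 75 (B)
= RGB(25, 78, 75)


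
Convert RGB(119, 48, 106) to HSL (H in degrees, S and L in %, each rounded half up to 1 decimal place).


Normalize: R'=119/255≈0.4667, G'=48/255≈0.1882, B'=106/255≈0.4157
Max=119/255, Min=48/255, Δ=Max-Min=71/255
L = (Max+Min)/2 = (119+48)/510 = 167/510 = 0.32745… → L = 32.7%
L ≤ 0.5 → S = Δ/(Max+Min) = 71/(119+48) = 71/167 = 0.42514… → S = 42.5%
(the 1/255 factors cancel in S and H, so raw channel differences can be used)
Max is R' → H = 60 × (((G-B)/Δ) mod 6) = 60 × (((48-106)/71) mod 6)
  (-58)/71 = -0.8169…; negative, so add 6 → 5.1830…
  H = 60 × 5.1830… = 310.985…° → H = 311.0°
= HSL(311.0°, 42.5%, 32.7%)


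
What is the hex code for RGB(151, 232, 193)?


R = 151 → 97 (hex)
G = 232 → E8 (hex)
B = 193 → C1 (hex)
Hex = #97E8C1


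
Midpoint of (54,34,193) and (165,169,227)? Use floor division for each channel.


Midpoint: each channel = ⌊(C₁+C₂)/2⌋
R: ⌊(54+165)/2⌋ = 109
G: ⌊(34+169)/2⌋ = 101
B: ⌊(193+227)/2⌋ = 210
= RGB(109, 101, 210)


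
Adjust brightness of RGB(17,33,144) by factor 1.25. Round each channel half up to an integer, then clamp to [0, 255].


Multiply each channel by 1.25, round half up, clamp to [0, 255]
R: 17×1.25 = 21.25 → round → 21
G: 33×1.25 = 41.25 → round → 41
B: 144×1.25 = 180
= RGB(21, 41, 180)


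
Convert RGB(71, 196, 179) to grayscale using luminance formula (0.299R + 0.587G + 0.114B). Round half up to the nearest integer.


Gray = 0.299×R + 0.587×G + 0.114×B
Gray = 0.299×71 + 0.587×196 + 0.114×179
Gray = 21.229 + 115.052 + 20.406
Gray = 156.687 → round half up → 157
Gray = 157


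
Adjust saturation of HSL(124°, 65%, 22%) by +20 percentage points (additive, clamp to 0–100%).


Original S = 65%
Adjustment = +20 percentage points
New S = 65 + (20) = 85
Clamp to [0, 100] → 85
= HSL(124°, 85%, 22%)


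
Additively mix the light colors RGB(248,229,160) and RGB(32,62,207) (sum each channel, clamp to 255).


Additive: each channel = min(255, C₁+C₂)
R: 248+32 = 280 → 255
G: 229+62 = 291 → 255
B: 160+207 = 367 → 255
= RGB(255, 255, 255)


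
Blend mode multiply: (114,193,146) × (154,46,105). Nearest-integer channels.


Multiply: C = A×B/255, rounded to nearest integer
R: 114×154/255 = 17556/255 ≈ 68.847 → 69
G: 193×46/255 = 8878/255 ≈ 34.816 → 35
B: 146×105/255 = 15330/255 ≈ 60.118 → 60
= RGB(69, 35, 60)


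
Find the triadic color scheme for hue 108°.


Triadic: equally spaced at 120° intervals
H1 = 108°
H2 = (108 + 120) mod 360 = 228°
H3 = (108 + 240) mod 360 = 348°
Triadic = 108°, 228°, 348°


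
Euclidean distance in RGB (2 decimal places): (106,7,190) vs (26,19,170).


d = √[(R₁-R₂)² + (G₁-G₂)² + (B₁-B₂)²]
d = √[(106-26)² + (7-19)² + (190-170)²]
d = √[6400 + 144 + 400]
d = √6944
d ≈ 83.33


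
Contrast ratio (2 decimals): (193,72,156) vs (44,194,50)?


Linearize each sRGB channel c=v/255: c/12.92 if c ≤ 0.04045 else ((c+0.055)/1.055)^2.4
L = 0.2126×R_lin + 0.7152×G_lin + 0.0722×B_lin
Color 1 (193,72,156):
  R=193: 193/255≈0.7569 > 0.04045 → ((0.7569+0.055)/1.055)^2.4 ≈ 0.53328
  G=72: 72/255≈0.2824 > 0.04045 → ((0.2824+0.055)/1.055)^2.4 ≈ 0.06480
  B=156: 156/255≈0.6118 > 0.04045 → ((0.6118+0.055)/1.055)^2.4 ≈ 0.33245
  L1 = 0.2126×0.53328 + 0.7152×0.06480 + 0.0722×0.33245 ≈ 0.18372
Color 2 (44,194,50):
  R=44: 44/255≈0.1725 > 0.04045 → ((0.1725+0.055)/1.055)^2.4 ≈ 0.02519
  G=194: 194/255≈0.7608 > 0.04045 → ((0.7608+0.055)/1.055)^2.4 ≈ 0.53948
  B=50: 50/255≈0.1961 > 0.04045 → ((0.1961+0.055)/1.055)^2.4 ≈ 0.03190
  L2 = 0.2126×0.02519 + 0.7152×0.53948 + 0.0722×0.03190 ≈ 0.39349
Lighter = 0.39349, Darker = 0.18372
Ratio = (L_lighter + 0.05) / (L_darker + 0.05)
Ratio = (0.39349 + 0.05) / (0.18372 + 0.05) = 0.44349 / 0.23372 ≈ 1.8975
Ratio ≈ 1.90:1


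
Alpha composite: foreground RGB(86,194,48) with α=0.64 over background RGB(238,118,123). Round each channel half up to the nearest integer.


C = α×F + (1-α)×B, with 1-α = 0.36
R: 0.64×86 + 0.36×238 = 55.04 + 85.68 = 140.72 → 141
G: 0.64×194 + 0.36×118 = 124.16 + 42.48 = 166.64 → 167
B: 0.64×48 + 0.36×123 = 30.72 + 44.28 = 75.00 → 75
= RGB(141, 167, 75)


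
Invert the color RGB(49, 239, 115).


Invert: (255-R, 255-G, 255-B)
R: 255-49 = 206
G: 255-239 = 16
B: 255-115 = 140
= RGB(206, 16, 140)


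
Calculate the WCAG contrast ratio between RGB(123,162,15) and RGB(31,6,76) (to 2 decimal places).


Linearize each sRGB channel c=v/255: c/12.92 if c ≤ 0.04045 else ((c+0.055)/1.055)^2.4
L = 0.2126×R_lin + 0.7152×G_lin + 0.0722×B_lin
Color 1 (123,162,15):
  R=123: 123/255≈0.4824 > 0.04045 → ((0.4824+0.055)/1.055)^2.4 ≈ 0.19807
  G=162: 162/255≈0.6353 > 0.04045 → ((0.6353+0.055)/1.055)^2.4 ≈ 0.36131
  B=15: 15/255≈0.0588 > 0.04045 → ((0.0588+0.055)/1.055)^2.4 ≈ 0.00478
  L1 = 0.2126×0.19807 + 0.7152×0.36131 + 0.0722×0.00478 ≈ 0.30086
Color 2 (31,6,76):
  R=31: 31/255≈0.1216 > 0.04045 → ((0.1216+0.055)/1.055)^2.4 ≈ 0.01370
  G=6: 6/255≈0.0235 ≤ 0.04045 → 0.0235/12.92 ≈ 0.00182
  B=76: 76/255≈0.2980 > 0.04045 → ((0.2980+0.055)/1.055)^2.4 ≈ 0.07227
  L2 = 0.2126×0.01370 + 0.7152×0.00182 + 0.0722×0.07227 ≈ 0.00943
Lighter = 0.30086, Darker = 0.00943
Ratio = (L_lighter + 0.05) / (L_darker + 0.05)
Ratio = (0.30086 + 0.05) / (0.00943 + 0.05) = 0.35086 / 0.05943 ≈ 5.9034
Ratio ≈ 5.90:1


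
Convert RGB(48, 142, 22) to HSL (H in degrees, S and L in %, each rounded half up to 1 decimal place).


Normalize: R'=48/255≈0.1882, G'=142/255≈0.5569, B'=22/255≈0.0863
Max=142/255, Min=22/255, Δ=Max-Min=120/255
L = (Max+Min)/2 = (142+22)/510 = 164/510 = 0.32156… → L = 32.2%
L ≤ 0.5 → S = Δ/(Max+Min) = 120/(142+22) = 120/164 = 0.73170… → S = 73.2%
(the 1/255 factors cancel in S and H, so raw channel differences can be used)
Max is G' → H = 60 × ((B-R)/Δ + 2) = 60 × ((22-48)/120 + 2)
  -26/120 + 2 = -0.2166… + 2 = 1.7833…
  H = 60 × 1.7833… = 107° → H = 107.0°
= HSL(107.0°, 73.2%, 32.2%)


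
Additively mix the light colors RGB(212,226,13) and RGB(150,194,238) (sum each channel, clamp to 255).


Additive: each channel = min(255, C₁+C₂)
R: 212+150 = 362 → 255
G: 226+194 = 420 → 255
B: 13+238 = 251 → 251
= RGB(255, 255, 251)


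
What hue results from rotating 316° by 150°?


New hue = (H + rotation) mod 360
New hue = (316 + 150) mod 360
= 466 mod 360
= 106°


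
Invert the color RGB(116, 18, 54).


Invert: (255-R, 255-G, 255-B)
R: 255-116 = 139
G: 255-18 = 237
B: 255-54 = 201
= RGB(139, 237, 201)


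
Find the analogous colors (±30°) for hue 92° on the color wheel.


Base hue: 92°
Left analog: (92 - 30) mod 360 = 62°
Right analog: (92 + 30) mod 360 = 122°
Analogous hues = 62° and 122°


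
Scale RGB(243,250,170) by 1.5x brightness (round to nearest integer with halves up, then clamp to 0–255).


Multiply each channel by 1.5, round half up, clamp to [0, 255]
R: 243×1.5 = 364.5 → round → 365 → clamp → 255
G: 250×1.5 = 375 → clamp → 255
B: 170×1.5 = 255
= RGB(255, 255, 255)


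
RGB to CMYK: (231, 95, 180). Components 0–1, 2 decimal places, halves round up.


R'=231/255≈0.9059, G'=95/255≈0.3725, B'=180/255≈0.7059
K = 1 - max(R',G',B') = 1 - 231/255 = 24/255 = 0.09411… → 0.09
(1-R'-K)/(1-K) simplifies to (max-R)/max with max = 231:
C = (231-231)/231 = 0/231 = 0 → 0.00
M = (231-95)/231 = 136/231 = 0.58874… → 0.59
Y = (231-180)/231 = 51/231 = 0.22077… → 0.22
= CMYK(0.00, 0.59, 0.22, 0.09)


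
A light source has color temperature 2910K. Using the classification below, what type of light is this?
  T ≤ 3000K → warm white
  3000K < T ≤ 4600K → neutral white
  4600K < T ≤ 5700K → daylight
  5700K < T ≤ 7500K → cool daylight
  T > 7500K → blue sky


Temperature: 2910K
2910K ≤ 3000K → warm white
Classification: warm white


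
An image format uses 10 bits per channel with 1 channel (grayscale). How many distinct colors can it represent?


Total bits = 10 bits/channel × 1 channels = 10 bits
Distinct colors = 2^10
= 1,024 colors


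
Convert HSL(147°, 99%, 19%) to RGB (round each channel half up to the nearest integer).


H=147°, S=0.99, L=0.19
C = (1-|2L-1|)×S = (1-|-0.62|)×0.99 = 0.3762
H' = H/60 = 147/60 ≈ 2.4500; X = C×(1-|H' mod 2 - 1|) = 0.16929
m = L - C/2 = 0.19 - 0.1881 = 0.0019
Sector ⌊H'⌋ = 2 → (R',G',B') = (0.0, 0.3762, 0.16929)
RGB = ((R'+m)×255, (G'+m)×255, (B'+m)×255) = (0.4845, 96.4155, 43.65345)
Round half up → RGB(0, 96, 44)


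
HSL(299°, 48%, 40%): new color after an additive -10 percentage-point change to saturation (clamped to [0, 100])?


Original S = 48%
Adjustment = -10 percentage points
New S = 48 + (-10) = 38
Clamp to [0, 100] → 38
= HSL(299°, 38%, 40%)


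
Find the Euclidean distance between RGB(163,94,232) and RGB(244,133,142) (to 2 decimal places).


d = √[(R₁-R₂)² + (G₁-G₂)² + (B₁-B₂)²]
d = √[(163-244)² + (94-133)² + (232-142)²]
d = √[6561 + 1521 + 8100]
d = √16182
d ≈ 127.21


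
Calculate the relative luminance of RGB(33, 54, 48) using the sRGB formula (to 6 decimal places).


Linearize each channel (sRGB transfer function): c = v/255; c_lin = c/12.92 if c ≤ 0.04045, else ((c+0.055)/1.055)^2.4
  R: 33/255 ≈ 0.129412 > 0.04045 → ((0.129412+0.055)/1.055)^2.4 ≈ 0.015209
  G: 54/255 ≈ 0.211765 > 0.04045 → ((0.211765+0.055)/1.055)^2.4 ≈ 0.036889
  B: 48/255 ≈ 0.188235 > 0.04045 → ((0.188235+0.055)/1.055)^2.4 ≈ 0.029557
R_lin = 0.015209, G_lin = 0.036889, B_lin = 0.029557
L = 0.2126×R + 0.7152×G + 0.0722×B
L = 0.2126×0.015209 + 0.7152×0.036889 + 0.0722×0.029557
L ≈ 0.031751


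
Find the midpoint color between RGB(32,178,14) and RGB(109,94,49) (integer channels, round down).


Midpoint: each channel = ⌊(C₁+C₂)/2⌋
R: ⌊(32+109)/2⌋ = 70
G: ⌊(178+94)/2⌋ = 136
B: ⌊(14+49)/2⌋ = 31
= RGB(70, 136, 31)


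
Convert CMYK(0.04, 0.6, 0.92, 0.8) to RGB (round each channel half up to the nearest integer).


R = 255 × (1-C) × (1-K) = 255 × 0.96 × 0.20 = 48.96 → 49
G = 255 × (1-M) × (1-K) = 255 × 0.40 × 0.20 = 20.4 → 20
B = 255 × (1-Y) × (1-K) = 255 × 0.08 × 0.20 = 4.08 → 4
= RGB(49, 20, 4)


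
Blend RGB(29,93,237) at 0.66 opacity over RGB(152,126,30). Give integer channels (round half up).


C = α×F + (1-α)×B, with 1-α = 0.34
R: 0.66×29 + 0.34×152 = 19.14 + 51.68 = 70.82 → 71
G: 0.66×93 + 0.34×126 = 61.38 + 42.84 = 104.22 → 104
B: 0.66×237 + 0.34×30 = 156.42 + 10.20 = 166.62 → 167
= RGB(71, 104, 167)


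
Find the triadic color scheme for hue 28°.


Triadic: equally spaced at 120° intervals
H1 = 28°
H2 = (28 + 120) mod 360 = 148°
H3 = (28 + 240) mod 360 = 268°
Triadic = 28°, 148°, 268°


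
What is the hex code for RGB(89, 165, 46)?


R = 89 → 59 (hex)
G = 165 → A5 (hex)
B = 46 → 2E (hex)
Hex = #59A52E


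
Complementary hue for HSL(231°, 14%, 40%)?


Complement = opposite side of color wheel = hue + 180°
H' = (231 + 180) mod 360 = 51°
S and L unchanged.
= HSL(51°, 14%, 40%)


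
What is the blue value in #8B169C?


Color: #8B169C
R = 8B = 139
G = 16 = 22
B = 9C = 156
Blue = 156


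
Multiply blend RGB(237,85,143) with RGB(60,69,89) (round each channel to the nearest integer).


Multiply: C = A×B/255, rounded to nearest integer
R: 237×60/255 = 14220/255 ≈ 55.765 → 56
G: 85×69/255 = 5865/255 ≈ 23.000 → 23
B: 143×89/255 = 12727/255 ≈ 49.910 → 50
= RGB(56, 23, 50)


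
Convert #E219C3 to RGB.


E2 → 226 (R)
19 → 25 (G)
C3 → 195 (B)
= RGB(226, 25, 195)


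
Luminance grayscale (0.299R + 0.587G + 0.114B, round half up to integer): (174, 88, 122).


Gray = 0.299×R + 0.587×G + 0.114×B
Gray = 0.299×174 + 0.587×88 + 0.114×122
Gray = 52.026 + 51.656 + 13.908
Gray = 117.590 → round half up → 118
Gray = 118


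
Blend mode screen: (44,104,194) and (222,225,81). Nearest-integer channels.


Screen: C = 255 - (255-A)×(255-B)/255, rounded to nearest integer
R: 255 - (255-44)×(255-222)/255 = 255 - 6963/255 ≈ 255 - 27.306 = 227.694 → 228
G: 255 - (255-104)×(255-225)/255 = 255 - 4530/255 ≈ 255 - 17.765 = 237.235 → 237
B: 255 - (255-194)×(255-81)/255 = 255 - 10614/255 ≈ 255 - 41.624 = 213.376 → 213
= RGB(228, 237, 213)


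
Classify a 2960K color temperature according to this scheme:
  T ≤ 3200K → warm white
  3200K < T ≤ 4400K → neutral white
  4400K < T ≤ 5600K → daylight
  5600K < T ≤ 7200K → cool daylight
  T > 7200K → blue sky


Temperature: 2960K
2960K ≤ 3200K → warm white
Classification: warm white


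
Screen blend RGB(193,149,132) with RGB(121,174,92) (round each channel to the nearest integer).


Screen: C = 255 - (255-A)×(255-B)/255, rounded to nearest integer
R: 255 - (255-193)×(255-121)/255 = 255 - 8308/255 ≈ 255 - 32.580 = 222.420 → 222
G: 255 - (255-149)×(255-174)/255 = 255 - 8586/255 ≈ 255 - 33.671 = 221.329 → 221
B: 255 - (255-132)×(255-92)/255 = 255 - 20049/255 ≈ 255 - 78.624 = 176.376 → 176
= RGB(222, 221, 176)


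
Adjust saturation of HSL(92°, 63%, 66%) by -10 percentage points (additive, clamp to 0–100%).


Original S = 63%
Adjustment = -10 percentage points
New S = 63 + (-10) = 53
Clamp to [0, 100] → 53
= HSL(92°, 53%, 66%)


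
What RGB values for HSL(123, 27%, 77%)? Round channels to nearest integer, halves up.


H=123°, S=0.27, L=0.77
C = (1-|2L-1|)×S = (1-|0.54|)×0.27 = 0.1242
H' = H/60 = 123/60 ≈ 2.0500; X = C×(1-|H' mod 2 - 1|) = 0.00621
m = L - C/2 = 0.77 - 0.0621 = 0.7079
Sector ⌊H'⌋ = 2 → (R',G',B') = (0.0, 0.1242, 0.00621)
RGB = ((R'+m)×255, (G'+m)×255, (B'+m)×255) = (180.5145, 212.1855, 182.09805)
Round half up → RGB(181, 212, 182)


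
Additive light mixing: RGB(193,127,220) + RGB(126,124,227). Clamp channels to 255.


Additive: each channel = min(255, C₁+C₂)
R: 193+126 = 319 → 255
G: 127+124 = 251 → 251
B: 220+227 = 447 → 255
= RGB(255, 251, 255)


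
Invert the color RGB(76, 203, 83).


Invert: (255-R, 255-G, 255-B)
R: 255-76 = 179
G: 255-203 = 52
B: 255-83 = 172
= RGB(179, 52, 172)


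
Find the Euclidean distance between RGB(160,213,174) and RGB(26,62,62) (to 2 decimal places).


d = √[(R₁-R₂)² + (G₁-G₂)² + (B₁-B₂)²]
d = √[(160-26)² + (213-62)² + (174-62)²]
d = √[17956 + 22801 + 12544]
d = √53301
d ≈ 230.87


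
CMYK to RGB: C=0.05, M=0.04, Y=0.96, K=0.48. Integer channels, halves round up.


R = 255 × (1-C) × (1-K) = 255 × 0.95 × 0.52 = 125.97 → 126
G = 255 × (1-M) × (1-K) = 255 × 0.96 × 0.52 = 127.296 → 127
B = 255 × (1-Y) × (1-K) = 255 × 0.04 × 0.52 = 5.304 → 5
= RGB(126, 127, 5)


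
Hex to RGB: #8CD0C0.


8C → 140 (R)
D0 → 208 (G)
C0 → 192 (B)
= RGB(140, 208, 192)


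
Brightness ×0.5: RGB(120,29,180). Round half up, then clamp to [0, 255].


Multiply each channel by 0.5, round half up, clamp to [0, 255]
R: 120×0.5 = 60
G: 29×0.5 = 14.5 → round → 15
B: 180×0.5 = 90
= RGB(60, 15, 90)


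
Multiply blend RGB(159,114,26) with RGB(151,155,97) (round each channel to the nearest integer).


Multiply: C = A×B/255, rounded to nearest integer
R: 159×151/255 = 24009/255 ≈ 94.153 → 94
G: 114×155/255 = 17670/255 ≈ 69.294 → 69
B: 26×97/255 = 2522/255 ≈ 9.890 → 10
= RGB(94, 69, 10)
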